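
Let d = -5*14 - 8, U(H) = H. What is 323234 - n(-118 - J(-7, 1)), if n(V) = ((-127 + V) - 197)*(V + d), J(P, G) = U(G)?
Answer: 235963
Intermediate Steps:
J(P, G) = G
d = -78 (d = -70 - 8 = -78)
n(V) = (-324 + V)*(-78 + V) (n(V) = ((-127 + V) - 197)*(V - 78) = (-324 + V)*(-78 + V))
323234 - n(-118 - J(-7, 1)) = 323234 - (25272 + (-118 - 1*1)² - 402*(-118 - 1*1)) = 323234 - (25272 + (-118 - 1)² - 402*(-118 - 1)) = 323234 - (25272 + (-119)² - 402*(-119)) = 323234 - (25272 + 14161 + 47838) = 323234 - 1*87271 = 323234 - 87271 = 235963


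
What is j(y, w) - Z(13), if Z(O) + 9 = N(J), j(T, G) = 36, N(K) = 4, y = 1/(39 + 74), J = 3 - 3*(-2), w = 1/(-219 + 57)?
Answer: 41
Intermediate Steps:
w = -1/162 (w = 1/(-162) = -1/162 ≈ -0.0061728)
J = 9 (J = 3 + 6 = 9)
y = 1/113 ≈ 0.0088496
Z(O) = -5 (Z(O) = -9 + 4 = -5)
j(y, w) - Z(13) = 36 - 1*(-5) = 36 + 5 = 41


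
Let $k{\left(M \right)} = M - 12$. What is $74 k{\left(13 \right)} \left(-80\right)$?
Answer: $-5920$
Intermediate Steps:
$k{\left(M \right)} = -12 + M$
$74 k{\left(13 \right)} \left(-80\right) = 74 \left(-12 + 13\right) \left(-80\right) = 74 \cdot 1 \left(-80\right) = 74 \left(-80\right) = -5920$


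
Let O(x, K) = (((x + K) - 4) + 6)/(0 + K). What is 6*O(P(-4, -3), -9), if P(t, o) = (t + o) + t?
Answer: 12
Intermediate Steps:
P(t, o) = o + 2*t (P(t, o) = (o + t) + t = o + 2*t)
O(x, K) = (2 + K + x)/K (O(x, K) = (((K + x) - 4) + 6)/K = ((-4 + K + x) + 6)/K = (2 + K + x)/K)
6*O(P(-4, -3), -9) = 6*((2 - 9 + (-3 + 2*(-4)))/(-9)) = 6*(-(2 - 9 + (-3 - 8))/9) = 6*(-(2 - 9 - 11)/9) = 6*(-⅑*(-18)) = 6*2 = 12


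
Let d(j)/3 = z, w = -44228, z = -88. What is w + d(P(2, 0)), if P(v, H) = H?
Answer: -44492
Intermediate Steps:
d(j) = -264 (d(j) = 3*(-88) = -264)
w + d(P(2, 0)) = -44228 - 264 = -44492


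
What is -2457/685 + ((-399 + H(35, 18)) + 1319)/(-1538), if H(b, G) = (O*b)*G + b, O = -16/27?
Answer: -12531923/3160590 ≈ -3.9651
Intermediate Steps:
O = -16/27 (O = -16*1/27 = -16/27 ≈ -0.59259)
H(b, G) = b - 16*G*b/27 (H(b, G) = (-16*b/27)*G + b = -16*G*b/27 + b = b - 16*G*b/27)
-2457/685 + ((-399 + H(35, 18)) + 1319)/(-1538) = -2457/685 + ((-399 + (1/27)*35*(27 - 16*18)) + 1319)/(-1538) = -2457*1/685 + ((-399 + (1/27)*35*(27 - 288)) + 1319)*(-1/1538) = -2457/685 + ((-399 + (1/27)*35*(-261)) + 1319)*(-1/1538) = -2457/685 + ((-399 - 1015/3) + 1319)*(-1/1538) = -2457/685 + (-2212/3 + 1319)*(-1/1538) = -2457/685 + (1745/3)*(-1/1538) = -2457/685 - 1745/4614 = -12531923/3160590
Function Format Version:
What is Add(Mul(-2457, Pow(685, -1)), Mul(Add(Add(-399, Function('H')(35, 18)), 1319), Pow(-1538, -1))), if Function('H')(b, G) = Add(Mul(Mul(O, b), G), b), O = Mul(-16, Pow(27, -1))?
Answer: Rational(-12531923, 3160590) ≈ -3.9651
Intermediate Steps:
O = Rational(-16, 27) (O = Mul(-16, Rational(1, 27)) = Rational(-16, 27) ≈ -0.59259)
Function('H')(b, G) = Add(b, Mul(Rational(-16, 27), G, b)) (Function('H')(b, G) = Add(Mul(Mul(Rational(-16, 27), b), G), b) = Add(Mul(Rational(-16, 27), G, b), b) = Add(b, Mul(Rational(-16, 27), G, b)))
Add(Mul(-2457, Pow(685, -1)), Mul(Add(Add(-399, Function('H')(35, 18)), 1319), Pow(-1538, -1))) = Add(Mul(-2457, Pow(685, -1)), Mul(Add(Add(-399, Mul(Rational(1, 27), 35, Add(27, Mul(-16, 18)))), 1319), Pow(-1538, -1))) = Add(Mul(-2457, Rational(1, 685)), Mul(Add(Add(-399, Mul(Rational(1, 27), 35, Add(27, -288))), 1319), Rational(-1, 1538))) = Add(Rational(-2457, 685), Mul(Add(Add(-399, Mul(Rational(1, 27), 35, -261)), 1319), Rational(-1, 1538))) = Add(Rational(-2457, 685), Mul(Add(Add(-399, Rational(-1015, 3)), 1319), Rational(-1, 1538))) = Add(Rational(-2457, 685), Mul(Add(Rational(-2212, 3), 1319), Rational(-1, 1538))) = Add(Rational(-2457, 685), Mul(Rational(1745, 3), Rational(-1, 1538))) = Add(Rational(-2457, 685), Rational(-1745, 4614)) = Rational(-12531923, 3160590)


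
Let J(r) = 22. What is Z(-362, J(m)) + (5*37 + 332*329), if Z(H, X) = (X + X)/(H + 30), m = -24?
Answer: 9081268/83 ≈ 1.0941e+5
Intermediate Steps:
Z(H, X) = 2*X/(30 + H) (Z(H, X) = (2*X)/(30 + H) = 2*X/(30 + H))
Z(-362, J(m)) + (5*37 + 332*329) = 2*22/(30 - 362) + (5*37 + 332*329) = 2*22/(-332) + (185 + 109228) = 2*22*(-1/332) + 109413 = -11/83 + 109413 = 9081268/83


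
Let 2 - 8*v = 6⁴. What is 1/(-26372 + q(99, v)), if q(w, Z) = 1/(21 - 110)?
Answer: -89/2347109 ≈ -3.7919e-5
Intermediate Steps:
v = -647/4 (v = ¼ - ⅛*6⁴ = ¼ - ⅛*1296 = ¼ - 162 = -647/4 ≈ -161.75)
q(w, Z) = -1/89 (q(w, Z) = 1/(-89) = -1/89)
1/(-26372 + q(99, v)) = 1/(-26372 - 1/89) = 1/(-2347109/89) = -89/2347109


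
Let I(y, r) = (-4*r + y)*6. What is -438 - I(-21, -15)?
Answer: -672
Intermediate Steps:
I(y, r) = -24*r + 6*y (I(y, r) = (y - 4*r)*6 = -24*r + 6*y)
-438 - I(-21, -15) = -438 - (-24*(-15) + 6*(-21)) = -438 - (360 - 126) = -438 - 1*234 = -438 - 234 = -672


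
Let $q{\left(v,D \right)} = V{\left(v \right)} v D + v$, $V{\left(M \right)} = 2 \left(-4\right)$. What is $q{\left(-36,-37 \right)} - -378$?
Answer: $-10314$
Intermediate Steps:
$V{\left(M \right)} = -8$
$q{\left(v,D \right)} = v - 8 D v$ ($q{\left(v,D \right)} = - 8 v D + v = - 8 D v + v = v - 8 D v$)
$q{\left(-36,-37 \right)} - -378 = - 36 \left(1 - -296\right) - -378 = - 36 \left(1 + 296\right) + 378 = \left(-36\right) 297 + 378 = -10692 + 378 = -10314$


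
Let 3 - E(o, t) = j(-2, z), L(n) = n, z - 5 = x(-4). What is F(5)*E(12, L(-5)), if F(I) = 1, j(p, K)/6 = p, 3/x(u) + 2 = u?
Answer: 15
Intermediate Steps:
x(u) = 3/(-2 + u)
z = 9/2 (z = 5 + 3/(-2 - 4) = 5 + 3/(-6) = 5 + 3*(-⅙) = 5 - ½ = 9/2 ≈ 4.5000)
j(p, K) = 6*p
E(o, t) = 15 (E(o, t) = 3 - 6*(-2) = 3 - 1*(-12) = 3 + 12 = 15)
F(5)*E(12, L(-5)) = 1*15 = 15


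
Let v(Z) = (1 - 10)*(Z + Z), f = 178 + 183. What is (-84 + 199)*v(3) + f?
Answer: -5849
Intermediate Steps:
f = 361
v(Z) = -18*Z
(-84 + 199)*v(3) + f = (-84 + 199)*(-18*3) + 361 = 115*(-54) + 361 = -6210 + 361 = -5849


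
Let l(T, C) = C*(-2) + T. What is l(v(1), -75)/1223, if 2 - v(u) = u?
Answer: 151/1223 ≈ 0.12347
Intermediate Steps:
v(u) = 2 - u
l(T, C) = T - 2*C (l(T, C) = -2*C + T = T - 2*C)
l(v(1), -75)/1223 = ((2 - 1*1) - 2*(-75))/1223 = ((2 - 1) + 150)*(1/1223) = (1 + 150)*(1/1223) = 151*(1/1223) = 151/1223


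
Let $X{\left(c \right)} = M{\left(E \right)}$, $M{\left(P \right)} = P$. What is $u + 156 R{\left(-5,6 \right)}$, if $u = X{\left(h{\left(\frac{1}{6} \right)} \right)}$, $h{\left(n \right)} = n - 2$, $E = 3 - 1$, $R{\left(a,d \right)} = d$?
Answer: $938$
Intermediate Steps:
$E = 2$
$h{\left(n \right)} = -2 + n$
$X{\left(c \right)} = 2$
$u = 2$
$u + 156 R{\left(-5,6 \right)} = 2 + 156 \cdot 6 = 2 + 936 = 938$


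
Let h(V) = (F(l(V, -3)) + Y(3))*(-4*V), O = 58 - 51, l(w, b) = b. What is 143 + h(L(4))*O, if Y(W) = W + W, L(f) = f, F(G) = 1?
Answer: -641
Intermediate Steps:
Y(W) = 2*W
O = 7
h(V) = -28*V (h(V) = (1 + 2*3)*(-4*V) = (1 + 6)*(-4*V) = 7*(-4*V) = -28*V)
143 + h(L(4))*O = 143 - 28*4*7 = 143 - 112*7 = 143 - 784 = -641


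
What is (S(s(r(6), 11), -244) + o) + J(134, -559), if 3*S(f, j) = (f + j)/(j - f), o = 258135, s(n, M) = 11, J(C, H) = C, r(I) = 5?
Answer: 197576018/765 ≈ 2.5827e+5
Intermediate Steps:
S(f, j) = (f + j)/(3*(j - f)) (S(f, j) = ((f + j)/(j - f))/3 = (f + j)/(3*(j - f)))
(S(s(r(6), 11), -244) + o) + J(134, -559) = ((-1*11 - 1*(-244))/(3*(11 - 1*(-244))) + 258135) + 134 = ((-11 + 244)/(3*(11 + 244)) + 258135) + 134 = ((⅓)*233/255 + 258135) + 134 = ((⅓)*(1/255)*233 + 258135) + 134 = (233/765 + 258135) + 134 = 197473508/765 + 134 = 197576018/765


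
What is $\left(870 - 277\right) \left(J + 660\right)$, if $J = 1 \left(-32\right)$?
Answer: $372404$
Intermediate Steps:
$J = -32$
$\left(870 - 277\right) \left(J + 660\right) = \left(870 - 277\right) \left(-32 + 660\right) = 593 \cdot 628 = 372404$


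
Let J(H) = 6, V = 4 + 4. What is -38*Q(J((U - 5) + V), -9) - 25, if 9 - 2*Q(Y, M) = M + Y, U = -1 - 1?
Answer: -253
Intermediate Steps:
U = -2
V = 8
Q(Y, M) = 9/2 - M/2 - Y/2 (Q(Y, M) = 9/2 - (M + Y)/2 = 9/2 + (-M/2 - Y/2) = 9/2 - M/2 - Y/2)
-38*Q(J((U - 5) + V), -9) - 25 = -38*(9/2 - ½*(-9) - ½*6) - 25 = -38*(9/2 + 9/2 - 3) - 25 = -38*6 - 25 = -228 - 25 = -253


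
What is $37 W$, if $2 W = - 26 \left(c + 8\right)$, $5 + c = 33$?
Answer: $-17316$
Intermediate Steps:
$c = 28$ ($c = -5 + 33 = 28$)
$W = -468$ ($W = \frac{\left(-26\right) \left(28 + 8\right)}{2} = \frac{\left(-26\right) 36}{2} = \frac{1}{2} \left(-936\right) = -468$)
$37 W = 37 \left(-468\right) = -17316$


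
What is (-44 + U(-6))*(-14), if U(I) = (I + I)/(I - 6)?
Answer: 602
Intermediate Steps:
U(I) = 2*I/(-6 + I) (U(I) = (2*I)/(-6 + I) = 2*I/(-6 + I))
(-44 + U(-6))*(-14) = (-44 + 2*(-6)/(-6 - 6))*(-14) = (-44 + 2*(-6)/(-12))*(-14) = (-44 + 2*(-6)*(-1/12))*(-14) = (-44 + 1)*(-14) = -43*(-14) = 602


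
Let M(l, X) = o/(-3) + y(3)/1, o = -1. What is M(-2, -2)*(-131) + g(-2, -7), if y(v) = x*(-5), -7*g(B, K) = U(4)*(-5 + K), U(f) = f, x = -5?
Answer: -69548/21 ≈ -3311.8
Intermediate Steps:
g(B, K) = 20/7 - 4*K/7 (g(B, K) = -4*(-5 + K)/7 = -(-20 + 4*K)/7 = 20/7 - 4*K/7)
y(v) = 25 (y(v) = -5*(-5) = 25)
M(l, X) = 76/3 (M(l, X) = -1/(-3) + 25/1 = -1*(-⅓) + 25*1 = ⅓ + 25 = 76/3)
M(-2, -2)*(-131) + g(-2, -7) = (76/3)*(-131) + (20/7 - 4/7*(-7)) = -9956/3 + (20/7 + 4) = -9956/3 + 48/7 = -69548/21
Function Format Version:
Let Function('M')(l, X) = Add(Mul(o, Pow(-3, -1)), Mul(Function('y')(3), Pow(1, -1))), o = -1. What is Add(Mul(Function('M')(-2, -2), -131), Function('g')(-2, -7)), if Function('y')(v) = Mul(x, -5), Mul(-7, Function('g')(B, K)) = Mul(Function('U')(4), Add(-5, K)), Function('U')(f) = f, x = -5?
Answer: Rational(-69548, 21) ≈ -3311.8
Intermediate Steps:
Function('g')(B, K) = Add(Rational(20, 7), Mul(Rational(-4, 7), K)) (Function('g')(B, K) = Mul(Rational(-1, 7), Mul(4, Add(-5, K))) = Mul(Rational(-1, 7), Add(-20, Mul(4, K))) = Add(Rational(20, 7), Mul(Rational(-4, 7), K)))
Function('y')(v) = 25 (Function('y')(v) = Mul(-5, -5) = 25)
Function('M')(l, X) = Rational(76, 3) (Function('M')(l, X) = Add(Mul(-1, Pow(-3, -1)), Mul(25, Pow(1, -1))) = Add(Mul(-1, Rational(-1, 3)), Mul(25, 1)) = Add(Rational(1, 3), 25) = Rational(76, 3))
Add(Mul(Function('M')(-2, -2), -131), Function('g')(-2, -7)) = Add(Mul(Rational(76, 3), -131), Add(Rational(20, 7), Mul(Rational(-4, 7), -7))) = Add(Rational(-9956, 3), Add(Rational(20, 7), 4)) = Add(Rational(-9956, 3), Rational(48, 7)) = Rational(-69548, 21)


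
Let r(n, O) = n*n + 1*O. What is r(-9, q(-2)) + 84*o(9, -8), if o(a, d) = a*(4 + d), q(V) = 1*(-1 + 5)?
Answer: -2939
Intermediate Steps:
q(V) = 4 (q(V) = 1*4 = 4)
r(n, O) = O + n² (r(n, O) = n² + O = O + n²)
r(-9, q(-2)) + 84*o(9, -8) = (4 + (-9)²) + 84*(9*(4 - 8)) = (4 + 81) + 84*(9*(-4)) = 85 + 84*(-36) = 85 - 3024 = -2939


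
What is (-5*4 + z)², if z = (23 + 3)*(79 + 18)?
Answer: 6260004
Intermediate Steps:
z = 2522 (z = 26*97 = 2522)
(-5*4 + z)² = (-5*4 + 2522)² = (-20 + 2522)² = 2502² = 6260004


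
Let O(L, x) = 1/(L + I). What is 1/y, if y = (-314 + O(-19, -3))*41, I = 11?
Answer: -8/103033 ≈ -7.7645e-5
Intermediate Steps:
O(L, x) = 1/(11 + L) (O(L, x) = 1/(L + 11) = 1/(11 + L))
y = -103033/8 (y = (-314 + 1/(11 - 19))*41 = (-314 + 1/(-8))*41 = (-314 - 1/8)*41 = -2513/8*41 = -103033/8 ≈ -12879.)
1/y = 1/(-103033/8) = -8/103033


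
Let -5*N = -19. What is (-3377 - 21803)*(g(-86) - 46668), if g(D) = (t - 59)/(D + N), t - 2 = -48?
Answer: 160984326380/137 ≈ 1.1751e+9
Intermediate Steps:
N = 19/5 (N = -1/5*(-19) = 19/5 ≈ 3.8000)
t = -46 (t = 2 - 48 = -46)
g(D) = -105/(19/5 + D) (g(D) = (-46 - 59)/(D + 19/5) = -105/(19/5 + D))
(-3377 - 21803)*(g(-86) - 46668) = (-3377 - 21803)*(-525/(19 + 5*(-86)) - 46668) = -25180*(-525/(19 - 430) - 46668) = -25180*(-525/(-411) - 46668) = -25180*(-525*(-1/411) - 46668) = -25180*(175/137 - 46668) = -25180*(-6393341/137) = 160984326380/137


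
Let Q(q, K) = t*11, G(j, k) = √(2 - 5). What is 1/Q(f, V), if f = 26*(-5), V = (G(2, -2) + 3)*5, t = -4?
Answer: -1/44 ≈ -0.022727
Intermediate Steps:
G(j, k) = I*√3 (G(j, k) = √(-3) = I*√3)
V = 15 + 5*I*√3 (V = (I*√3 + 3)*5 = (3 + I*√3)*5 = 15 + 5*I*√3 ≈ 15.0 + 8.6602*I)
f = -130
Q(q, K) = -44 (Q(q, K) = -4*11 = -44)
1/Q(f, V) = 1/(-44) = -1/44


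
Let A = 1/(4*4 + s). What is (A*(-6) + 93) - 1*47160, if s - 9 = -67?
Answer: -329468/7 ≈ -47067.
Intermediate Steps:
s = -58 (s = 9 - 67 = -58)
A = -1/42 (A = 1/(4*4 - 58) = 1/(16 - 58) = 1/(-42) = -1/42 ≈ -0.023810)
(A*(-6) + 93) - 1*47160 = (-1/42*(-6) + 93) - 1*47160 = (1/7 + 93) - 47160 = 652/7 - 47160 = -329468/7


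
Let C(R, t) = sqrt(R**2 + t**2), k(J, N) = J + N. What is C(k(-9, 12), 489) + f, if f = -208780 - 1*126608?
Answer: -335388 + 3*sqrt(26570) ≈ -3.3490e+5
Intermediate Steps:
f = -335388 (f = -208780 - 126608 = -335388)
C(k(-9, 12), 489) + f = sqrt((-9 + 12)**2 + 489**2) - 335388 = sqrt(3**2 + 239121) - 335388 = sqrt(9 + 239121) - 335388 = sqrt(239130) - 335388 = 3*sqrt(26570) - 335388 = -335388 + 3*sqrt(26570)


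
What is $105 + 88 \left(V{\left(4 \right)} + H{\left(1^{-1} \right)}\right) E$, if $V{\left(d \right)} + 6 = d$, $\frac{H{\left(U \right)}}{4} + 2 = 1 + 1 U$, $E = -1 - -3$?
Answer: $-247$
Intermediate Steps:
$E = 2$ ($E = -1 + 3 = 2$)
$H{\left(U \right)} = -4 + 4 U$ ($H{\left(U \right)} = -8 + 4 \left(1 + 1 U\right) = -8 + 4 \left(1 + U\right) = -8 + \left(4 + 4 U\right) = -4 + 4 U$)
$V{\left(d \right)} = -6 + d$
$105 + 88 \left(V{\left(4 \right)} + H{\left(1^{-1} \right)}\right) E = 105 + 88 \left(\left(-6 + 4\right) - \left(4 - \frac{4}{1}\right)\right) 2 = 105 + 88 \left(-2 + \left(-4 + 4 \cdot 1\right)\right) 2 = 105 + 88 \left(-2 + \left(-4 + 4\right)\right) 2 = 105 + 88 \left(-2 + 0\right) 2 = 105 + 88 \left(\left(-2\right) 2\right) = 105 + 88 \left(-4\right) = 105 - 352 = -247$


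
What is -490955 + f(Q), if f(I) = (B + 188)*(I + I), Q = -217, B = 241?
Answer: -677141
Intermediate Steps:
f(I) = 858*I (f(I) = (241 + 188)*(I + I) = 429*(2*I) = 858*I)
-490955 + f(Q) = -490955 + 858*(-217) = -490955 - 186186 = -677141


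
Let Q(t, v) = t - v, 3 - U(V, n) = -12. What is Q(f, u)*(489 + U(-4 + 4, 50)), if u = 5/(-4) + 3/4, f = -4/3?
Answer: -420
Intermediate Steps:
U(V, n) = 15 (U(V, n) = 3 - 1*(-12) = 3 + 12 = 15)
f = -4/3 (f = -4*⅓ = -4/3 ≈ -1.3333)
u = -½ (u = 5*(-¼) + 3*(¼) = -5/4 + ¾ = -½ ≈ -0.50000)
Q(f, u)*(489 + U(-4 + 4, 50)) = (-4/3 - 1*(-½))*(489 + 15) = (-4/3 + ½)*504 = -⅚*504 = -420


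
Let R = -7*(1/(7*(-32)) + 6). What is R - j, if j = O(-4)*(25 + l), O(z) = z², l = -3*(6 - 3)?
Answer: -9535/32 ≈ -297.97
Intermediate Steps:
l = -9 (l = -3*3 = -9)
j = 256 (j = (-4)²*(25 - 9) = 16*16 = 256)
R = -1343/32 (R = -7*((⅐)*(-1/32) + 6) = -7*(-1/224 + 6) = -7*1343/224 = -1343/32 ≈ -41.969)
R - j = -1343/32 - 1*256 = -1343/32 - 256 = -9535/32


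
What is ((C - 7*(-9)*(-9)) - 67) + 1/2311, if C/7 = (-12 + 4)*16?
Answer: -3535829/2311 ≈ -1530.0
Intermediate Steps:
C = -896 (C = 7*((-12 + 4)*16) = 7*(-8*16) = 7*(-128) = -896)
((C - 7*(-9)*(-9)) - 67) + 1/2311 = ((-896 - 7*(-9)*(-9)) - 67) + 1/2311 = ((-896 + 63*(-9)) - 67) + 1/2311 = ((-896 - 567) - 67) + 1/2311 = (-1463 - 67) + 1/2311 = -1530 + 1/2311 = -3535829/2311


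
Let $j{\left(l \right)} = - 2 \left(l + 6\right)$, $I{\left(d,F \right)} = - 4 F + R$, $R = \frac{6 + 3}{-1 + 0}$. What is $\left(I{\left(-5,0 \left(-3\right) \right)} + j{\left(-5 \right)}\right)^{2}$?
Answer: $121$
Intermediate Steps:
$R = -9$ ($R = \frac{9}{-1} = 9 \left(-1\right) = -9$)
$I{\left(d,F \right)} = -9 - 4 F$ ($I{\left(d,F \right)} = - 4 F - 9 = -9 - 4 F$)
$j{\left(l \right)} = -12 - 2 l$ ($j{\left(l \right)} = - 2 \left(6 + l\right) = -12 - 2 l$)
$\left(I{\left(-5,0 \left(-3\right) \right)} + j{\left(-5 \right)}\right)^{2} = \left(\left(-9 - 4 \cdot 0 \left(-3\right)\right) - 2\right)^{2} = \left(\left(-9 - 0\right) + \left(-12 + 10\right)\right)^{2} = \left(\left(-9 + 0\right) - 2\right)^{2} = \left(-9 - 2\right)^{2} = \left(-11\right)^{2} = 121$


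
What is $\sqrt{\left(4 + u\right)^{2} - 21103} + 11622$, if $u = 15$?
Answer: $11622 + i \sqrt{20742} \approx 11622.0 + 144.02 i$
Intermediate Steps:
$\sqrt{\left(4 + u\right)^{2} - 21103} + 11622 = \sqrt{\left(4 + 15\right)^{2} - 21103} + 11622 = \sqrt{19^{2} - 21103} + 11622 = \sqrt{361 - 21103} + 11622 = \sqrt{-20742} + 11622 = i \sqrt{20742} + 11622 = 11622 + i \sqrt{20742}$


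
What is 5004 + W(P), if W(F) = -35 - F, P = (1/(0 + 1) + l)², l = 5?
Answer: 4933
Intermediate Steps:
P = 36 (P = (1/(0 + 1) + 5)² = (1/1 + 5)² = (1 + 5)² = 6² = 36)
5004 + W(P) = 5004 + (-35 - 1*36) = 5004 + (-35 - 36) = 5004 - 71 = 4933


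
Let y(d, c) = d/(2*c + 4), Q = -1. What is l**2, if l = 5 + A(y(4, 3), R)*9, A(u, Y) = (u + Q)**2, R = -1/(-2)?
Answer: 42436/625 ≈ 67.898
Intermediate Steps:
y(d, c) = d/(4 + 2*c)
R = 1/2 (R = -1*(-1/2) = 1/2 ≈ 0.50000)
A(u, Y) = (-1 + u)**2 (A(u, Y) = (u - 1)**2 = (-1 + u)**2)
l = 206/25 (l = 5 + (-1 + (1/2)*4/(2 + 3))**2*9 = 5 + (-1 + (1/2)*4/5)**2*9 = 5 + (-1 + (1/2)*4*(1/5))**2*9 = 5 + (-1 + 2/5)**2*9 = 5 + (-3/5)**2*9 = 5 + (9/25)*9 = 5 + 81/25 = 206/25 ≈ 8.2400)
l**2 = (206/25)**2 = 42436/625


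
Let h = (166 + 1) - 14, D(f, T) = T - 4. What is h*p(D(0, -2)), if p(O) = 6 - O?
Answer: 1836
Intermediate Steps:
D(f, T) = -4 + T
h = 153 (h = 167 - 14 = 153)
h*p(D(0, -2)) = 153*(6 - (-4 - 2)) = 153*(6 - 1*(-6)) = 153*(6 + 6) = 153*12 = 1836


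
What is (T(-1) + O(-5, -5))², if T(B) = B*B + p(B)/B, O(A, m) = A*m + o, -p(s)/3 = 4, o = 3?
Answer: 1681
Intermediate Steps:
p(s) = -12 (p(s) = -3*4 = -12)
O(A, m) = 3 + A*m (O(A, m) = A*m + 3 = 3 + A*m)
T(B) = B² - 12/B (T(B) = B*B - 12/B = B² - 12/B)
(T(-1) + O(-5, -5))² = ((-12 + (-1)³)/(-1) + (3 - 5*(-5)))² = (-(-12 - 1) + (3 + 25))² = (-1*(-13) + 28)² = (13 + 28)² = 41² = 1681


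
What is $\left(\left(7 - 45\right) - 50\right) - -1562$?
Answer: $1474$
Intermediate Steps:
$\left(\left(7 - 45\right) - 50\right) - -1562 = \left(-38 - 50\right) + 1562 = -88 + 1562 = 1474$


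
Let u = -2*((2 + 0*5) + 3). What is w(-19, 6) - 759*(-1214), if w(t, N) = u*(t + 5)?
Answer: 921566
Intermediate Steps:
u = -10 (u = -2*((2 + 0) + 3) = -2*(2 + 3) = -2*5 = -10)
w(t, N) = -50 - 10*t (w(t, N) = -10*(t + 5) = -10*(5 + t) = -50 - 10*t)
w(-19, 6) - 759*(-1214) = (-50 - 10*(-19)) - 759*(-1214) = (-50 + 190) + 921426 = 140 + 921426 = 921566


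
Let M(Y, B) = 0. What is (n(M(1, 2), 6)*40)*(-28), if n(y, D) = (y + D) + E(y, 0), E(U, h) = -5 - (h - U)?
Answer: -1120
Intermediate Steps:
E(U, h) = -5 + U - h (E(U, h) = -5 + (U - h) = -5 + U - h)
n(y, D) = -5 + D + 2*y (n(y, D) = (y + D) + (-5 + y - 1*0) = (D + y) + (-5 + y + 0) = (D + y) + (-5 + y) = -5 + D + 2*y)
(n(M(1, 2), 6)*40)*(-28) = ((-5 + 6 + 2*0)*40)*(-28) = ((-5 + 6 + 0)*40)*(-28) = (1*40)*(-28) = 40*(-28) = -1120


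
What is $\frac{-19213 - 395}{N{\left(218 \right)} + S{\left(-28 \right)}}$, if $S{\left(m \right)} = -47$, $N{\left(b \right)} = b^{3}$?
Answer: $- \frac{6536}{3453395} \approx -0.0018926$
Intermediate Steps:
$\frac{-19213 - 395}{N{\left(218 \right)} + S{\left(-28 \right)}} = \frac{-19213 - 395}{218^{3} - 47} = - \frac{19608}{10360232 - 47} = - \frac{19608}{10360185} = \left(-19608\right) \frac{1}{10360185} = - \frac{6536}{3453395}$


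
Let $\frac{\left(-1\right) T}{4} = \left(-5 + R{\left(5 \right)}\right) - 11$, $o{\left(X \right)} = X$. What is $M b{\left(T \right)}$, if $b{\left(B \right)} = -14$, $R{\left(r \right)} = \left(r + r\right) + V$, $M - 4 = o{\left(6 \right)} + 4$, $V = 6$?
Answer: $-196$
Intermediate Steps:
$M = 14$ ($M = 4 + \left(6 + 4\right) = 4 + 10 = 14$)
$R{\left(r \right)} = 6 + 2 r$ ($R{\left(r \right)} = \left(r + r\right) + 6 = 2 r + 6 = 6 + 2 r$)
$T = 0$ ($T = - 4 \left(\left(-5 + \left(6 + 2 \cdot 5\right)\right) - 11\right) = - 4 \left(\left(-5 + \left(6 + 10\right)\right) - 11\right) = - 4 \left(\left(-5 + 16\right) - 11\right) = - 4 \left(11 - 11\right) = \left(-4\right) 0 = 0$)
$M b{\left(T \right)} = 14 \left(-14\right) = -196$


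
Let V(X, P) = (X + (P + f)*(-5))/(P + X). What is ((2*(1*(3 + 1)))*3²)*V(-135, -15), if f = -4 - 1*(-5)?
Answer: 156/5 ≈ 31.200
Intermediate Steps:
f = 1 (f = -4 + 5 = 1)
V(X, P) = (-5 + X - 5*P)/(P + X) (V(X, P) = (X + (P + 1)*(-5))/(P + X) = (X + (1 + P)*(-5))/(P + X) = (X + (-5 - 5*P))/(P + X) = (-5 + X - 5*P)/(P + X))
((2*(1*(3 + 1)))*3²)*V(-135, -15) = ((2*(1*(3 + 1)))*3²)*((-5 - 135 - 5*(-15))/(-15 - 135)) = ((2*(1*4))*9)*((-5 - 135 + 75)/(-150)) = ((2*4)*9)*(-1/150*(-65)) = (8*9)*(13/30) = 72*(13/30) = 156/5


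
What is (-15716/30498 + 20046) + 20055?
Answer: 611492291/15249 ≈ 40101.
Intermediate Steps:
(-15716/30498 + 20046) + 20055 = (-15716*1/30498 + 20046) + 20055 = (-7858/15249 + 20046) + 20055 = 305673596/15249 + 20055 = 611492291/15249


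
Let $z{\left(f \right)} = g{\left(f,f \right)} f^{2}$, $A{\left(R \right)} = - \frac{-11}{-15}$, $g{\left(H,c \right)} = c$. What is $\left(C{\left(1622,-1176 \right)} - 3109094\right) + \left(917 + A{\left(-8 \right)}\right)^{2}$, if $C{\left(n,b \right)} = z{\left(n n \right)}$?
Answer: $\frac{4097204276664684949786}{225} \approx 1.821 \cdot 10^{19}$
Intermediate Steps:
$A{\left(R \right)} = - \frac{11}{15}$ ($A{\left(R \right)} = - \frac{\left(-11\right) \left(-1\right)}{15} = \left(-1\right) \frac{11}{15} = - \frac{11}{15}$)
$z{\left(f \right)} = f^{3}$ ($z{\left(f \right)} = f f^{2} = f^{3}$)
$C{\left(n,b \right)} = n^{6}$ ($C{\left(n,b \right)} = \left(n n\right)^{3} = \left(n^{2}\right)^{3} = n^{6}$)
$\left(C{\left(1622,-1176 \right)} - 3109094\right) + \left(917 + A{\left(-8 \right)}\right)^{2} = \left(1622^{6} - 3109094\right) + \left(917 - \frac{11}{15}\right)^{2} = \left(18209796785178647104 - 3109094\right) + \left(\frac{13744}{15}\right)^{2} = 18209796785175538010 + \frac{188897536}{225} = \frac{4097204276664684949786}{225}$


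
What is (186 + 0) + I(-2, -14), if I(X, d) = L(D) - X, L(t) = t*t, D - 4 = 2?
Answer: 224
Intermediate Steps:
D = 6 (D = 4 + 2 = 6)
L(t) = t²
I(X, d) = 36 - X (I(X, d) = 6² - X = 36 - X)
(186 + 0) + I(-2, -14) = (186 + 0) + (36 - 1*(-2)) = 186 + (36 + 2) = 186 + 38 = 224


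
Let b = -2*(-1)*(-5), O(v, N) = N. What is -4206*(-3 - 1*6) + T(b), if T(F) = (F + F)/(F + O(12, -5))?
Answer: 113566/3 ≈ 37855.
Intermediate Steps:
b = -10 (b = 2*(-5) = -10)
T(F) = 2*F/(-5 + F) (T(F) = (F + F)/(F - 5) = (2*F)/(-5 + F) = 2*F/(-5 + F))
-4206*(-3 - 1*6) + T(b) = -4206*(-3 - 1*6) + 2*(-10)/(-5 - 10) = -4206*(-3 - 6) + 2*(-10)/(-15) = -4206*(-9) + 2*(-10)*(-1/15) = 37854 + 4/3 = 113566/3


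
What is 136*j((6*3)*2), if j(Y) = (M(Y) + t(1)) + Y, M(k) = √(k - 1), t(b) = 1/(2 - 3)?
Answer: 4760 + 136*√35 ≈ 5564.6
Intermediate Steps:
t(b) = -1 (t(b) = 1/(-1) = -1)
M(k) = √(-1 + k)
j(Y) = -1 + Y + √(-1 + Y) (j(Y) = (√(-1 + Y) - 1) + Y = (-1 + √(-1 + Y)) + Y = -1 + Y + √(-1 + Y))
136*j((6*3)*2) = 136*(-1 + (6*3)*2 + √(-1 + (6*3)*2)) = 136*(-1 + 18*2 + √(-1 + 18*2)) = 136*(-1 + 36 + √(-1 + 36)) = 136*(-1 + 36 + √35) = 136*(35 + √35) = 4760 + 136*√35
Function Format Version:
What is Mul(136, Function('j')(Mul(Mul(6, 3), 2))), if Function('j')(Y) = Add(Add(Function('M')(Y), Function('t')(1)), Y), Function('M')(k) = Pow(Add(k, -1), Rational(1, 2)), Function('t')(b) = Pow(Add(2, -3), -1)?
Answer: Add(4760, Mul(136, Pow(35, Rational(1, 2)))) ≈ 5564.6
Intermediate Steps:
Function('t')(b) = -1 (Function('t')(b) = Pow(-1, -1) = -1)
Function('M')(k) = Pow(Add(-1, k), Rational(1, 2))
Function('j')(Y) = Add(-1, Y, Pow(Add(-1, Y), Rational(1, 2))) (Function('j')(Y) = Add(Add(Pow(Add(-1, Y), Rational(1, 2)), -1), Y) = Add(Add(-1, Pow(Add(-1, Y), Rational(1, 2))), Y) = Add(-1, Y, Pow(Add(-1, Y), Rational(1, 2))))
Mul(136, Function('j')(Mul(Mul(6, 3), 2))) = Mul(136, Add(-1, Mul(Mul(6, 3), 2), Pow(Add(-1, Mul(Mul(6, 3), 2)), Rational(1, 2)))) = Mul(136, Add(-1, Mul(18, 2), Pow(Add(-1, Mul(18, 2)), Rational(1, 2)))) = Mul(136, Add(-1, 36, Pow(Add(-1, 36), Rational(1, 2)))) = Mul(136, Add(-1, 36, Pow(35, Rational(1, 2)))) = Mul(136, Add(35, Pow(35, Rational(1, 2)))) = Add(4760, Mul(136, Pow(35, Rational(1, 2))))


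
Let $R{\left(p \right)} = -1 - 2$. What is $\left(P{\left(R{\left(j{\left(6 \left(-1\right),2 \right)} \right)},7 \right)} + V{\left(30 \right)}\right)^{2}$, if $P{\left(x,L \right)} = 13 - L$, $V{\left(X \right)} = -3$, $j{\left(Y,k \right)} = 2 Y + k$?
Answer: $9$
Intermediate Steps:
$j{\left(Y,k \right)} = k + 2 Y$
$R{\left(p \right)} = -3$ ($R{\left(p \right)} = -1 - 2 = -3$)
$\left(P{\left(R{\left(j{\left(6 \left(-1\right),2 \right)} \right)},7 \right)} + V{\left(30 \right)}\right)^{2} = \left(\left(13 - 7\right) - 3\right)^{2} = \left(6 - 3\right)^{2} = 3^{2} = 9$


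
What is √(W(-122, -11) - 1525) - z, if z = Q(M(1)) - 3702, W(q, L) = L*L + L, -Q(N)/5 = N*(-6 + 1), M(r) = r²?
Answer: 3677 + I*√1415 ≈ 3677.0 + 37.617*I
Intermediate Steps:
Q(N) = 25*N (Q(N) = -5*N*(-6 + 1) = -5*N*(-5) = -(-25)*N = 25*N)
W(q, L) = L + L² (W(q, L) = L² + L = L + L²)
z = -3677 (z = 25*1² - 3702 = 25*1 - 3702 = 25 - 3702 = -3677)
√(W(-122, -11) - 1525) - z = √(-11*(1 - 11) - 1525) - 1*(-3677) = √(-11*(-10) - 1525) + 3677 = √(110 - 1525) + 3677 = √(-1415) + 3677 = I*√1415 + 3677 = 3677 + I*√1415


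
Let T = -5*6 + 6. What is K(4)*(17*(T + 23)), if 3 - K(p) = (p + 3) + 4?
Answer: 136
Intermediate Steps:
T = -24 (T = -30 + 6 = -24)
K(p) = -4 - p (K(p) = 3 - ((p + 3) + 4) = 3 - ((3 + p) + 4) = 3 - (7 + p) = 3 + (-7 - p) = -4 - p)
K(4)*(17*(T + 23)) = (-4 - 1*4)*(17*(-24 + 23)) = (-4 - 4)*(17*(-1)) = -8*(-17) = 136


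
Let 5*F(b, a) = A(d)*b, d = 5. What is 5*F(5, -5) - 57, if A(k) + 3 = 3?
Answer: -57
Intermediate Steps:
A(k) = 0 (A(k) = -3 + 3 = 0)
F(b, a) = 0 (F(b, a) = (0*b)/5 = (1/5)*0 = 0)
5*F(5, -5) - 57 = 5*0 - 57 = 0 - 57 = -57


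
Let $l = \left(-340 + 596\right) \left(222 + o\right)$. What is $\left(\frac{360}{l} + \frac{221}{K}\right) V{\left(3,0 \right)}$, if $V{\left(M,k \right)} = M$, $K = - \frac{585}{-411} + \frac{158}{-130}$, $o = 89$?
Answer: $\frac{14689251825}{4607776} \approx 3187.9$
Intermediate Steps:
$K = \frac{1852}{8905}$ ($K = \left(-585\right) \left(- \frac{1}{411}\right) + 158 \left(- \frac{1}{130}\right) = \frac{195}{137} - \frac{79}{65} = \frac{1852}{8905} \approx 0.20797$)
$l = 79616$ ($l = \left(-340 + 596\right) \left(222 + 89\right) = 256 \cdot 311 = 79616$)
$\left(\frac{360}{l} + \frac{221}{K}\right) V{\left(3,0 \right)} = \left(\frac{360}{79616} + \frac{221}{\frac{1852}{8905}}\right) 3 = \left(360 \cdot \frac{1}{79616} + 221 \cdot \frac{8905}{1852}\right) 3 = \left(\frac{45}{9952} + \frac{1968005}{1852}\right) 3 = \frac{4896417275}{4607776} \cdot 3 = \frac{14689251825}{4607776}$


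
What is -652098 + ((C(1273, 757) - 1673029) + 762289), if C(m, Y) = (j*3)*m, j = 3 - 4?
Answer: -1566657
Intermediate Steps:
j = -1
C(m, Y) = -3*m (C(m, Y) = (-1*3)*m = -3*m)
-652098 + ((C(1273, 757) - 1673029) + 762289) = -652098 + ((-3*1273 - 1673029) + 762289) = -652098 + ((-3819 - 1673029) + 762289) = -652098 + (-1676848 + 762289) = -652098 - 914559 = -1566657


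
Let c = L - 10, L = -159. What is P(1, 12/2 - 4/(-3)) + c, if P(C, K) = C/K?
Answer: -3715/22 ≈ -168.86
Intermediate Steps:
c = -169 (c = -159 - 10 = -169)
P(1, 12/2 - 4/(-3)) + c = 1/(12/2 - 4/(-3)) - 169 = 1/(12*(1/2) - 4*(-1/3)) - 169 = 1/(6 + 4/3) - 169 = 1/(22/3) - 169 = 1*(3/22) - 169 = 3/22 - 169 = -3715/22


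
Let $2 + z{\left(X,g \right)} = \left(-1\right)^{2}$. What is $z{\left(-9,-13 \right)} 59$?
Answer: $-59$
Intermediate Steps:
$z{\left(X,g \right)} = -1$ ($z{\left(X,g \right)} = -2 + \left(-1\right)^{2} = -2 + 1 = -1$)
$z{\left(-9,-13 \right)} 59 = \left(-1\right) 59 = -59$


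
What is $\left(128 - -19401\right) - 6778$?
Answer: $12751$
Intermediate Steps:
$\left(128 - -19401\right) - 6778 = \left(128 + 19401\right) - 6778 = 19529 - 6778 = 12751$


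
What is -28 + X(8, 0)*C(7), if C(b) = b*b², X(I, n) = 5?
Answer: 1687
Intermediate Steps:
C(b) = b³
-28 + X(8, 0)*C(7) = -28 + 5*7³ = -28 + 5*343 = -28 + 1715 = 1687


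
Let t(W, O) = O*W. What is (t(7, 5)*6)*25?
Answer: 5250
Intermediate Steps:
(t(7, 5)*6)*25 = ((5*7)*6)*25 = (35*6)*25 = 210*25 = 5250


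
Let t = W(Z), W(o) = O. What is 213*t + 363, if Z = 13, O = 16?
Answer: 3771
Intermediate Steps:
W(o) = 16
t = 16
213*t + 363 = 213*16 + 363 = 3408 + 363 = 3771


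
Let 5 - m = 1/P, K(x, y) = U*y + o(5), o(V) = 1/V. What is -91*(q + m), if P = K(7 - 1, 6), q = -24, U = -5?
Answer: 257166/149 ≈ 1725.9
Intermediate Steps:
o(V) = 1/V
K(x, y) = 1/5 - 5*y (K(x, y) = -5*y + 1/5 = 1/5 - 5*y)
P = -149/5 (P = 1/5 - 5*6 = 1/5 - 30 = -149/5 ≈ -29.800)
m = 750/149 (m = 5 - 1/(-149/5) = 5 - 1*(-5/149) = 5 + 5/149 = 750/149 ≈ 5.0336)
-91*(q + m) = -91*(-24 + 750/149) = -91*(-2826/149) = 257166/149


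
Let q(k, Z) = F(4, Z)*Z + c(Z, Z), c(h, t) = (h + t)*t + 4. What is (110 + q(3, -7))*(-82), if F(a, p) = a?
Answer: -15088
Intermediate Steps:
c(h, t) = 4 + t*(h + t) (c(h, t) = t*(h + t) + 4 = 4 + t*(h + t))
q(k, Z) = 4 + 2*Z² + 4*Z (q(k, Z) = 4*Z + (4 + Z² + Z*Z) = 4*Z + (4 + Z² + Z²) = 4*Z + (4 + 2*Z²) = 4 + 2*Z² + 4*Z)
(110 + q(3, -7))*(-82) = (110 + (4 + 2*(-7)² + 4*(-7)))*(-82) = (110 + (4 + 2*49 - 28))*(-82) = (110 + (4 + 98 - 28))*(-82) = (110 + 74)*(-82) = 184*(-82) = -15088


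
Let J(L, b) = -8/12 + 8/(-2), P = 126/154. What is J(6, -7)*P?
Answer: -42/11 ≈ -3.8182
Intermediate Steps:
P = 9/11 (P = 126*(1/154) = 9/11 ≈ 0.81818)
J(L, b) = -14/3 (J(L, b) = -8*1/12 + 8*(-½) = -⅔ - 4 = -14/3)
J(6, -7)*P = -14/3*9/11 = -42/11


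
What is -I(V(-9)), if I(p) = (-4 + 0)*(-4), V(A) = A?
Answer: -16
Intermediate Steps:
I(p) = 16 (I(p) = -4*(-4) = 16)
-I(V(-9)) = -1*16 = -16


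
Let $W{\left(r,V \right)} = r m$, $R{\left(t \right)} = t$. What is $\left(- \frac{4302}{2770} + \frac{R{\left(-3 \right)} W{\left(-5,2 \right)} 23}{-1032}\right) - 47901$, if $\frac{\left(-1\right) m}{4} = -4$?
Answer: $- \frac{2853155098}{59555} \approx -47908.0$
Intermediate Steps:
$m = 16$ ($m = \left(-4\right) \left(-4\right) = 16$)
$W{\left(r,V \right)} = 16 r$ ($W{\left(r,V \right)} = r 16 = 16 r$)
$\left(- \frac{4302}{2770} + \frac{R{\left(-3 \right)} W{\left(-5,2 \right)} 23}{-1032}\right) - 47901 = \left(- \frac{4302}{2770} + \frac{- 3 \cdot 16 \left(-5\right) 23}{-1032}\right) - 47901 = \left(\left(-4302\right) \frac{1}{2770} + \left(-3\right) \left(-80\right) 23 \left(- \frac{1}{1032}\right)\right) - 47901 = \left(- \frac{2151}{1385} + 240 \cdot 23 \left(- \frac{1}{1032}\right)\right) - 47901 = \left(- \frac{2151}{1385} + 5520 \left(- \frac{1}{1032}\right)\right) - 47901 = \left(- \frac{2151}{1385} - \frac{230}{43}\right) - 47901 = - \frac{411043}{59555} - 47901 = - \frac{2853155098}{59555}$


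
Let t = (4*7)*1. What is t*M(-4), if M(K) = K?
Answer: -112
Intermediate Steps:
t = 28 (t = 28*1 = 28)
t*M(-4) = 28*(-4) = -112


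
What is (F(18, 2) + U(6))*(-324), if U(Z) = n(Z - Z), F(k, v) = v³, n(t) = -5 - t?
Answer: -972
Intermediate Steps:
U(Z) = -5 (U(Z) = -5 - (Z - Z) = -5 - 1*0 = -5 + 0 = -5)
(F(18, 2) + U(6))*(-324) = (2³ - 5)*(-324) = (8 - 5)*(-324) = 3*(-324) = -972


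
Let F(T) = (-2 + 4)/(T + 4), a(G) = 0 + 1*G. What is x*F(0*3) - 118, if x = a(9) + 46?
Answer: -181/2 ≈ -90.500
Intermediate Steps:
a(G) = G (a(G) = 0 + G = G)
F(T) = 2/(4 + T)
x = 55 (x = 9 + 46 = 55)
x*F(0*3) - 118 = 55*(2/(4 + 0*3)) - 118 = 55*(2/(4 + 0)) - 118 = 55*(2/4) - 118 = 55*(2*(1/4)) - 118 = 55*(1/2) - 118 = 55/2 - 118 = -181/2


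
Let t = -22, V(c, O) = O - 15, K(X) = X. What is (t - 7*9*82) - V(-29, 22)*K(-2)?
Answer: -5174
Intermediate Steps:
V(c, O) = -15 + O
(t - 7*9*82) - V(-29, 22)*K(-2) = (-22 - 7*9*82) - (-15 + 22)*(-2) = (-22 - 63*82) - 7*(-2) = (-22 - 5166) - 1*(-14) = -5188 + 14 = -5174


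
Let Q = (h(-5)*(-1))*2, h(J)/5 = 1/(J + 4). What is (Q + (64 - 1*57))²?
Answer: 289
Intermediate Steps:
h(J) = 5/(4 + J) (h(J) = 5/(J + 4) = 5/(4 + J))
Q = 10 (Q = ((5/(4 - 5))*(-1))*2 = ((5/(-1))*(-1))*2 = ((5*(-1))*(-1))*2 = -5*(-1)*2 = 5*2 = 10)
(Q + (64 - 1*57))² = (10 + (64 - 1*57))² = (10 + (64 - 57))² = (10 + 7)² = 17² = 289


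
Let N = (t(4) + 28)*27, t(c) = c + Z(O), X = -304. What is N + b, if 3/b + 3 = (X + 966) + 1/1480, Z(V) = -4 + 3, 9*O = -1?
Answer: 272116039/325107 ≈ 837.00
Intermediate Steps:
O = -⅑ (O = (⅑)*(-1) = -⅑ ≈ -0.11111)
Z(V) = -1
t(c) = -1 + c (t(c) = c - 1 = -1 + c)
N = 837 (N = ((-1 + 4) + 28)*27 = (3 + 28)*27 = 31*27 = 837)
b = 1480/325107 (b = 3/(-3 + ((-304 + 966) + 1/1480)) = 3/(-3 + (662 + 1/1480)) = 3/(-3 + 979761/1480) = 3/(975321/1480) = 3*(1480/975321) = 1480/325107 ≈ 0.0045523)
N + b = 837 + 1480/325107 = 272116039/325107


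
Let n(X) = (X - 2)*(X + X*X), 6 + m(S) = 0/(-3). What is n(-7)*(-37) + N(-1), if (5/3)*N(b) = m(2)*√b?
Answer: 13986 - 18*I/5 ≈ 13986.0 - 3.6*I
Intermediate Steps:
m(S) = -6 (m(S) = -6 + 0/(-3) = -6 + 0*(-⅓) = -6 + 0 = -6)
n(X) = (-2 + X)*(X + X²)
N(b) = -18*√b/5 (N(b) = 3*(-6*√b)/5 = -18*√b/5)
n(-7)*(-37) + N(-1) = -7*(-2 + (-7)² - 1*(-7))*(-37) - 18*I/5 = -7*(-2 + 49 + 7)*(-37) - 18*I/5 = -7*54*(-37) - 18*I/5 = -378*(-37) - 18*I/5 = 13986 - 18*I/5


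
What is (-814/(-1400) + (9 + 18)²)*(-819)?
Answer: -59752719/100 ≈ -5.9753e+5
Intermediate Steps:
(-814/(-1400) + (9 + 18)²)*(-819) = (-814*(-1/1400) + 27²)*(-819) = (407/700 + 729)*(-819) = (510707/700)*(-819) = -59752719/100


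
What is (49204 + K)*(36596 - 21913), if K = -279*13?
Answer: 669207091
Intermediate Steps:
K = -3627
(49204 + K)*(36596 - 21913) = (49204 - 3627)*(36596 - 21913) = 45577*14683 = 669207091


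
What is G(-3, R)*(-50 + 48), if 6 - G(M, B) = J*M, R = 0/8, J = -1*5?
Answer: 18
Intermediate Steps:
J = -5
R = 0 (R = 0*(⅛) = 0)
G(M, B) = 6 + 5*M (G(M, B) = 6 - (-5)*M = 6 + 5*M)
G(-3, R)*(-50 + 48) = (6 + 5*(-3))*(-50 + 48) = (6 - 15)*(-2) = -9*(-2) = 18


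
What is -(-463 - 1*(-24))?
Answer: 439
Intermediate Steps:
-(-463 - 1*(-24)) = -(-463 + 24) = -1*(-439) = 439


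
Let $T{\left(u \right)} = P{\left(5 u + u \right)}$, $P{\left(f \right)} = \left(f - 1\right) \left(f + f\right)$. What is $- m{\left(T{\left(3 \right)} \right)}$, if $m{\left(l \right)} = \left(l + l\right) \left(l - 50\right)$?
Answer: $-687888$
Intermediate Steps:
$P{\left(f \right)} = 2 f \left(-1 + f\right)$ ($P{\left(f \right)} = \left(-1 + f\right) 2 f = 2 f \left(-1 + f\right)$)
$T{\left(u \right)} = 12 u \left(-1 + 6 u\right)$ ($T{\left(u \right)} = 2 \left(5 u + u\right) \left(-1 + \left(5 u + u\right)\right) = 2 \cdot 6 u \left(-1 + 6 u\right) = 12 u \left(-1 + 6 u\right)$)
$m{\left(l \right)} = 2 l \left(-50 + l\right)$
$- m{\left(T{\left(3 \right)} \right)} = - 2 \cdot 12 \cdot 3 \left(-1 + 6 \cdot 3\right) \left(-50 + 12 \cdot 3 \left(-1 + 6 \cdot 3\right)\right) = - 2 \cdot 12 \cdot 3 \left(-1 + 18\right) \left(-50 + 12 \cdot 3 \left(-1 + 18\right)\right) = - 2 \cdot 12 \cdot 3 \cdot 17 \left(-50 + 12 \cdot 3 \cdot 17\right) = - 2 \cdot 612 \left(-50 + 612\right) = - 2 \cdot 612 \cdot 562 = \left(-1\right) 687888 = -687888$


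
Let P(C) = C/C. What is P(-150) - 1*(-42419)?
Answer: 42420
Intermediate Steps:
P(C) = 1
P(-150) - 1*(-42419) = 1 - 1*(-42419) = 1 + 42419 = 42420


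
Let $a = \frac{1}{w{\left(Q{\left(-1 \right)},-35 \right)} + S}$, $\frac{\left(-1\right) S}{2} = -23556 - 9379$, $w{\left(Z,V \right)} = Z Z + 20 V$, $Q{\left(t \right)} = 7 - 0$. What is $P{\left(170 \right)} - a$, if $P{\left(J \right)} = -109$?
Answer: $- \frac{7108872}{65219} \approx -109.0$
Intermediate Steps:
$Q{\left(t \right)} = 7$ ($Q{\left(t \right)} = 7 + 0 = 7$)
$w{\left(Z,V \right)} = Z^{2} + 20 V$
$S = 65870$ ($S = - 2 \left(-23556 - 9379\right) = \left(-2\right) \left(-32935\right) = 65870$)
$a = \frac{1}{65219}$ ($a = \frac{1}{\left(7^{2} + 20 \left(-35\right)\right) + 65870} = \frac{1}{\left(49 - 700\right) + 65870} = \frac{1}{-651 + 65870} = \frac{1}{65219} \approx 1.5333 \cdot 10^{-5}$)
$P{\left(170 \right)} - a = -109 - \frac{1}{65219} = - \frac{7108872}{65219}$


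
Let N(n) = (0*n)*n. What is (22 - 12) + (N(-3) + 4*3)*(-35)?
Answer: -410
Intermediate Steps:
N(n) = 0 (N(n) = 0*n = 0)
(22 - 12) + (N(-3) + 4*3)*(-35) = (22 - 12) + (0 + 4*3)*(-35) = 10 + (0 + 12)*(-35) = 10 + 12*(-35) = 10 - 420 = -410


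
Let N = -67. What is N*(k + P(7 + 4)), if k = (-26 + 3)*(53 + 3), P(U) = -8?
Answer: 86832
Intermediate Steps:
k = -1288 (k = -23*56 = -1288)
N*(k + P(7 + 4)) = -67*(-1288 - 8) = -67*(-1296) = 86832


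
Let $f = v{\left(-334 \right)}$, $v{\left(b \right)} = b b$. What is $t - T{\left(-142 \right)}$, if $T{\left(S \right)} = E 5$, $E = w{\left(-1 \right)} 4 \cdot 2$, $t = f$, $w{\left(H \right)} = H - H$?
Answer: $111556$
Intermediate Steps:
$v{\left(b \right)} = b^{2}$
$f = 111556$ ($f = \left(-334\right)^{2} = 111556$)
$w{\left(H \right)} = 0$
$t = 111556$
$E = 0$ ($E = 0 \cdot 4 \cdot 2 = 0 \cdot 2 = 0$)
$T{\left(S \right)} = 0$ ($T{\left(S \right)} = 0 \cdot 5 = 0$)
$t - T{\left(-142 \right)} = 111556 - 0 = 111556 + 0 = 111556$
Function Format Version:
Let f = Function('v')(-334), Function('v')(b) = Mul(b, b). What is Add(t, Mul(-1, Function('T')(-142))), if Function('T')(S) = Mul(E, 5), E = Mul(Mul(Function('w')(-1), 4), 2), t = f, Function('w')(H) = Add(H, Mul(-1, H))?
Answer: 111556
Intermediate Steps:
Function('v')(b) = Pow(b, 2)
f = 111556 (f = Pow(-334, 2) = 111556)
Function('w')(H) = 0
t = 111556
E = 0 (E = Mul(Mul(0, 4), 2) = Mul(0, 2) = 0)
Function('T')(S) = 0 (Function('T')(S) = Mul(0, 5) = 0)
Add(t, Mul(-1, Function('T')(-142))) = Add(111556, Mul(-1, 0)) = Add(111556, 0) = 111556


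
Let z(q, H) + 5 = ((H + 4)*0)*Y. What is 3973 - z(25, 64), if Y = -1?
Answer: 3978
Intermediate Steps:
z(q, H) = -5 (z(q, H) = -5 + ((H + 4)*0)*(-1) = -5 + ((4 + H)*0)*(-1) = -5 + 0*(-1) = -5 + 0 = -5)
3973 - z(25, 64) = 3973 - 1*(-5) = 3973 + 5 = 3978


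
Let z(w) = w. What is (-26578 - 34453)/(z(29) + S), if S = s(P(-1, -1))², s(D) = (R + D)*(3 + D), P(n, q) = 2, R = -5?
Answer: -61031/254 ≈ -240.28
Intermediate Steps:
s(D) = (-5 + D)*(3 + D)
S = 225 (S = (-15 + 2² - 2*2)² = (-15 + 4 - 4)² = (-15)² = 225)
(-26578 - 34453)/(z(29) + S) = (-26578 - 34453)/(29 + 225) = -61031/254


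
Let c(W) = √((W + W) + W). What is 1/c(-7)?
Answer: -I*√21/21 ≈ -0.21822*I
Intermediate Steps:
c(W) = √3*√W (c(W) = √(2*W + W) = √(3*W) = √3*√W)
1/c(-7) = 1/(√3*√(-7)) = 1/(√3*(I*√7)) = 1/(I*√21) = -I*√21/21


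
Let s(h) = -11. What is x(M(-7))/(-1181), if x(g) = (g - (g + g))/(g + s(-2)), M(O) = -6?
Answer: 6/20077 ≈ 0.00029885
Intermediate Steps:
x(g) = -g/(-11 + g) (x(g) = (g - (g + g))/(g - 11) = (g - 2*g)/(-11 + g) = (-g)/(-11 + g) = -g/(-11 + g))
x(M(-7))/(-1181) = -1*(-6)/(-11 - 6)/(-1181) = -1*(-6)/(-17)*(-1/1181) = -1*(-6)*(-1/17)*(-1/1181) = -6/17*(-1/1181) = 6/20077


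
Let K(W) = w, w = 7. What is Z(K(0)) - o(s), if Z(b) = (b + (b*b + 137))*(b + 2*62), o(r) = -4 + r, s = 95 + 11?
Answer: 25181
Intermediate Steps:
K(W) = 7
s = 106
Z(b) = (124 + b)*(137 + b + b²) (Z(b) = (b + (b² + 137))*(b + 124) = (b + (137 + b²))*(124 + b) = (137 + b + b²)*(124 + b) = (124 + b)*(137 + b + b²))
Z(K(0)) - o(s) = (16988 + 7³ + 125*7² + 261*7) - (-4 + 106) = (16988 + 343 + 125*49 + 1827) - 1*102 = (16988 + 343 + 6125 + 1827) - 102 = 25283 - 102 = 25181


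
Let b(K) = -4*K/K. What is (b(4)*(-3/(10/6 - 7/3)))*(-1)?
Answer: 18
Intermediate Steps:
b(K) = -4 (b(K) = -4*1 = -4)
(b(4)*(-3/(10/6 - 7/3)))*(-1) = -(-12)/(10/6 - 7/3)*(-1) = -(-12)/(10*(⅙) - 7*⅓)*(-1) = -(-12)/(5/3 - 7/3)*(-1) = -(-12)/(-⅔)*(-1) = -(-12)*(-3)/2*(-1) = -4*9/2*(-1) = -18*(-1) = 18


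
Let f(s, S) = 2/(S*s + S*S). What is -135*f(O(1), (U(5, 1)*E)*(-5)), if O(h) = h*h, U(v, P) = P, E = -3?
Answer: -9/8 ≈ -1.1250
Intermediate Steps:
O(h) = h²
f(s, S) = 2/(S² + S*s) (f(s, S) = 2/(S*s + S²) = 2/(S² + S*s))
-135*f(O(1), (U(5, 1)*E)*(-5)) = -270/(((1*(-3))*(-5))*((1*(-3))*(-5) + 1²)) = -270/(((-3*(-5)))*(-3*(-5) + 1)) = -270/(15*(15 + 1)) = -270/(15*16) = -135*1/120 = -9/8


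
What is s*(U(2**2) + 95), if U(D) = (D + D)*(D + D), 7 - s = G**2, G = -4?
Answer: -1431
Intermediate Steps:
s = -9 (s = 7 - 1*(-4)**2 = 7 - 1*16 = 7 - 16 = -9)
U(D) = 4*D**2 (U(D) = (2*D)*(2*D) = 4*D**2)
s*(U(2**2) + 95) = -9*(4*(2**2)**2 + 95) = -9*(4*4**2 + 95) = -9*(4*16 + 95) = -9*(64 + 95) = -9*159 = -1431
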